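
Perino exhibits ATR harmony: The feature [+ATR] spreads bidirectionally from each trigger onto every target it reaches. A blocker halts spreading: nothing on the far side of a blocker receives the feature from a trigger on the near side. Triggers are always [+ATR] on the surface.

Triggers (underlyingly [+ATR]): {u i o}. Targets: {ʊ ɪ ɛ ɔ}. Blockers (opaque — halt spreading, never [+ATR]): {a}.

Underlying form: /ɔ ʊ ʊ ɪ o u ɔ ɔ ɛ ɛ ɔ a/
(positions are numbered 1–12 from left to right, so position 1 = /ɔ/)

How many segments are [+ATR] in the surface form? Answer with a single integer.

From /o/ at 5 rightward: 6 /u/ is itself a trigger — this domain ends here.
From /o/ at 5 leftward: 4 /ɪ/ → [+ATR]; 3 /ʊ/ → [+ATR]; 2 /ʊ/ → [+ATR]; 1 /ɔ/ → [+ATR]; word edge.
From /u/ at 6 rightward: 7 /ɔ/ → [+ATR]; 8 /ɔ/ → [+ATR]; 9 /ɛ/ → [+ATR]; 10 /ɛ/ → [+ATR]; 11 /ɔ/ → [+ATR]; 12 /a/ blocks.
From /u/ at 6 leftward: 5 /o/ is itself a trigger — this domain ends here.
[+ATR] positions on the surface: 1 2 3 4 5 6 7 8 9 10 11.

11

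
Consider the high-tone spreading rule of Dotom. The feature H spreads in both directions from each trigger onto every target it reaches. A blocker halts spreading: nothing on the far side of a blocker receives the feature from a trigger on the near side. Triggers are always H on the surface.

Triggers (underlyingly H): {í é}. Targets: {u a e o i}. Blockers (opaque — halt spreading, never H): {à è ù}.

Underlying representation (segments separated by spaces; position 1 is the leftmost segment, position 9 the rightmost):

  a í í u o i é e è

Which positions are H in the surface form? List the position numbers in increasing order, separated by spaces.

From /í/ at 2 rightward: 3 /í/ is itself a trigger — this domain ends here.
From /í/ at 2 leftward: 1 /a/ → H; word edge.
From /í/ at 3 rightward: 4 /u/ → H; 5 /o/ → H; 6 /i/ → H; 7 /é/ is itself a trigger — this domain ends here.
From /í/ at 3 leftward: 2 /í/ is itself a trigger — this domain ends here.
From /é/ at 7 rightward: 8 /e/ → H; 9 /è/ blocks.
From /é/ at 7 leftward: 6 /i/ → H; 5 /o/ → H; 4 /u/ → H; 3 /í/ is itself a trigger — this domain ends here.

1 2 3 4 5 6 7 8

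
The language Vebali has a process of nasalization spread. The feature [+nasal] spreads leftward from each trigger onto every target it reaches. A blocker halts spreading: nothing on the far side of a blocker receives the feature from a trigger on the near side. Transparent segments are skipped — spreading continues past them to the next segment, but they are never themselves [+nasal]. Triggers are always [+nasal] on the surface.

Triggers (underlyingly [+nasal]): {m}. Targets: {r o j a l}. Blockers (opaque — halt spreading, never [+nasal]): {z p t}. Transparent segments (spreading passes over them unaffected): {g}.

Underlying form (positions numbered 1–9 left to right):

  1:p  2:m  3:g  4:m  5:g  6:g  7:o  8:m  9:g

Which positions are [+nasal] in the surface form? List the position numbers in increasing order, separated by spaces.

From /m/ at 2 leftward: 1 /p/ blocks.
From /m/ at 4 leftward: 3 /g/ transparent; 2 /m/ is itself a trigger — this domain ends here.
From /m/ at 8 leftward: 7 /o/ → [+nasal]; 6 /g/ transparent; 5 /g/ transparent; 4 /m/ is itself a trigger — this domain ends here.

2 4 7 8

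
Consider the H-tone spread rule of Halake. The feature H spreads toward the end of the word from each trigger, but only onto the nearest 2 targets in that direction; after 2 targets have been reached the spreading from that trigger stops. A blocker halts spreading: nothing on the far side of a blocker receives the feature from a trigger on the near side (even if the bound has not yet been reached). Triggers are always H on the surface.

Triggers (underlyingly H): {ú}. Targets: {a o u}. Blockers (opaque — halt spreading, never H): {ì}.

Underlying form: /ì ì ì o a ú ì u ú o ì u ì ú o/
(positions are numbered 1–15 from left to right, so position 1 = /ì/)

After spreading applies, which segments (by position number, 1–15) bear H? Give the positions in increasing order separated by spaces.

6 9 10 14 15

From /ú/ at 6 rightward: 7 /ì/ blocks.
From /ú/ at 9 rightward: 10 /o/ → H; 11 /ì/ blocks.
From /ú/ at 14 rightward: 15 /o/ → H; word edge.
Targets with no active source: positions 4 5 8 12 stay [-high tone].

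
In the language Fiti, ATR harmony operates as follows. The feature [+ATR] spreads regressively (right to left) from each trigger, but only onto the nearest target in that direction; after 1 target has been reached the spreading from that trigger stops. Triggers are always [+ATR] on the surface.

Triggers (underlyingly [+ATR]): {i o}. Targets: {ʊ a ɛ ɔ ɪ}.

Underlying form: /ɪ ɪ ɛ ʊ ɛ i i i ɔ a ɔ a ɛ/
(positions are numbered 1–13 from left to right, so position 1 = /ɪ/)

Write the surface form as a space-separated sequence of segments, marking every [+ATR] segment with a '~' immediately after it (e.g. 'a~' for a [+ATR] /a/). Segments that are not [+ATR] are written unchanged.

From /i/ at 6 leftward: 5 /ɛ/ → [+ATR]; bound reached.
From /i/ at 7 leftward: 6 /i/ is itself a trigger — this domain ends here.
From /i/ at 8 leftward: 7 /i/ is itself a trigger — this domain ends here.
Targets with no active source: positions 1 2 3 4 9 10 11 12 13 stay [-ATR].
[+ATR] positions on the surface: 5 6 7 8.

ɪ ɪ ɛ ʊ ɛ~ i~ i~ i~ ɔ a ɔ a ɛ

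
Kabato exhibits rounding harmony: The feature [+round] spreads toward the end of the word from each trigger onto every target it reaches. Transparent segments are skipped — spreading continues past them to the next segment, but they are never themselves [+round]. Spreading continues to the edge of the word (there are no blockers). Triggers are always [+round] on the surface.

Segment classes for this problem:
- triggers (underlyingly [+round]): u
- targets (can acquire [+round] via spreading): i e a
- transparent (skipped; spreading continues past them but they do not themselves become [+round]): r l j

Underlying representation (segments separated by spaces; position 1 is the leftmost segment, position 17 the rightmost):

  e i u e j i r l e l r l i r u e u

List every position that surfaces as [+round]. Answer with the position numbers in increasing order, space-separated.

3 4 6 9 13 15 16 17

From /u/ at 3 rightward: 4 /e/ → [+round]; 5 /j/ transparent; 6 /i/ → [+round]; 7 /r/ transparent; 8 /l/ transparent; 9 /e/ → [+round]; 10 /l/ transparent; 11 /r/ transparent; 12 /l/ transparent; 13 /i/ → [+round]; 14 /r/ transparent; 15 /u/ is itself a trigger — this domain ends here.
From /u/ at 15 rightward: 16 /e/ → [+round]; 17 /u/ is itself a trigger — this domain ends here.
From /u/ at 17 rightward: word edge.
Targets with no active source: positions 1 2 stay [-round].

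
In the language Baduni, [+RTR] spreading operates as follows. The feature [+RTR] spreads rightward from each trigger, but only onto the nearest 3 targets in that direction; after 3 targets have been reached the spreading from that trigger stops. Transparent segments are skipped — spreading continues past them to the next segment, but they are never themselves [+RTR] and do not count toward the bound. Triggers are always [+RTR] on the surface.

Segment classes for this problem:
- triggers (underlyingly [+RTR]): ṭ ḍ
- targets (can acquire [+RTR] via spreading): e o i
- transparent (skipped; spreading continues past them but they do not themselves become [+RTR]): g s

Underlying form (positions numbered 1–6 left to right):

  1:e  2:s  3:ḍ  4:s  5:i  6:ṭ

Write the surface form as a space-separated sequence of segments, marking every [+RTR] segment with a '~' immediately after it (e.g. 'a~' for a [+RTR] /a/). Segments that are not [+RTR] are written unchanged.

From /ḍ/ at 3 rightward: 4 /s/ transparent; 5 /i/ → [+RTR]; 6 /ṭ/ is itself a trigger — this domain ends here.
From /ṭ/ at 6 rightward: word edge.
Target with no active source: position 1 stays [-emphatic].
[+RTR] positions on the surface: 3 5 6.

e s ḍ~ s i~ ṭ~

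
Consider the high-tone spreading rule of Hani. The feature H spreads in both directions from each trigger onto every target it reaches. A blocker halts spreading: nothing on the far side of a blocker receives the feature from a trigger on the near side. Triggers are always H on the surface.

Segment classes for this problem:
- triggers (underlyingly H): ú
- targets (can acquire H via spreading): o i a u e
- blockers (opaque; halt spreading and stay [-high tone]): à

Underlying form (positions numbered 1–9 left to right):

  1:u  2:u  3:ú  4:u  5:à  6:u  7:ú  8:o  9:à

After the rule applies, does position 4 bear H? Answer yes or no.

yes

From /ú/ at 3 rightward: 4 /u/ → H; 5 /à/ blocks.
From /ú/ at 3 leftward: 2 /u/ → H; 1 /u/ → H; word edge.
From /ú/ at 7 rightward: 8 /o/ → H; 9 /à/ blocks.
From /ú/ at 7 leftward: 6 /u/ → H; 5 /à/ blocks.
H positions on the surface: 1 2 3 4 6 7 8.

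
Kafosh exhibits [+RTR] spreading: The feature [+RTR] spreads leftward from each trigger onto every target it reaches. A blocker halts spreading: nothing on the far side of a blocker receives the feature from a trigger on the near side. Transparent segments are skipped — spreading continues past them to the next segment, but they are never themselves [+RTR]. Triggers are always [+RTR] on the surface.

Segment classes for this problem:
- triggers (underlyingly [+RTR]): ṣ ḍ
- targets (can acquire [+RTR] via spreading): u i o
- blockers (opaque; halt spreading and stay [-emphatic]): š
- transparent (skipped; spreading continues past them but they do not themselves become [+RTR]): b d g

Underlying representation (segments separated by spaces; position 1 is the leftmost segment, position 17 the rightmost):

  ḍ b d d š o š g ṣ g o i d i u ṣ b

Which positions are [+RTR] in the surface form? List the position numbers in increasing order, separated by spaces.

1 9 11 12 14 15 16

From /ḍ/ at 1 leftward: word edge.
From /ṣ/ at 9 leftward: 8 /g/ transparent; 7 /š/ blocks.
From /ṣ/ at 16 leftward: 15 /u/ → [+RTR]; 14 /i/ → [+RTR]; 13 /d/ transparent; 12 /i/ → [+RTR]; 11 /o/ → [+RTR]; 10 /g/ transparent; 9 /ṣ/ is itself a trigger — this domain ends here.
Target with no active source: position 6 stays [-emphatic].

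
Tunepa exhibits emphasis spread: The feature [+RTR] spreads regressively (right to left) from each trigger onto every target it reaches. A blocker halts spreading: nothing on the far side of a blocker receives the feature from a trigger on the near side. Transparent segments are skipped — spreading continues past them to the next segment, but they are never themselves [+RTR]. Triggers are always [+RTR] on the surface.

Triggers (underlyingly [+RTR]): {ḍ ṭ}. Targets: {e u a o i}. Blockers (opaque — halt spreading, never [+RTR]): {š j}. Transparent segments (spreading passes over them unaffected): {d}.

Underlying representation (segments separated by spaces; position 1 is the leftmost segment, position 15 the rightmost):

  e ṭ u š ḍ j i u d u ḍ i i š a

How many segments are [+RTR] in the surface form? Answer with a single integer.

7

From /ṭ/ at 2 leftward: 1 /e/ → [+RTR]; word edge.
From /ḍ/ at 5 leftward: 4 /š/ blocks.
From /ḍ/ at 11 leftward: 10 /u/ → [+RTR]; 9 /d/ transparent; 8 /u/ → [+RTR]; 7 /i/ → [+RTR]; 6 /j/ blocks.
Targets with no active source: positions 3 12 13 15 stay [-emphatic].
[+RTR] positions on the surface: 1 2 5 7 8 10 11.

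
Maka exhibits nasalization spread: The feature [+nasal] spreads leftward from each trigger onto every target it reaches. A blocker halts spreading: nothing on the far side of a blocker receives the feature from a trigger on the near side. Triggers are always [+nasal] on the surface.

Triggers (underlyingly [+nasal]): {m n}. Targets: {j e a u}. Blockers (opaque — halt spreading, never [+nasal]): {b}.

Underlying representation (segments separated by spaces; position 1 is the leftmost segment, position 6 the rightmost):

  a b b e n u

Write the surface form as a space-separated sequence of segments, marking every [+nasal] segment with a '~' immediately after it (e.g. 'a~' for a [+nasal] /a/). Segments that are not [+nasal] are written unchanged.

From /n/ at 5 leftward: 4 /e/ → [+nasal]; 3 /b/ blocks.
Targets with no active source: positions 1 6 stay [-nasal].
[+nasal] positions on the surface: 4 5.

a b b e~ n~ u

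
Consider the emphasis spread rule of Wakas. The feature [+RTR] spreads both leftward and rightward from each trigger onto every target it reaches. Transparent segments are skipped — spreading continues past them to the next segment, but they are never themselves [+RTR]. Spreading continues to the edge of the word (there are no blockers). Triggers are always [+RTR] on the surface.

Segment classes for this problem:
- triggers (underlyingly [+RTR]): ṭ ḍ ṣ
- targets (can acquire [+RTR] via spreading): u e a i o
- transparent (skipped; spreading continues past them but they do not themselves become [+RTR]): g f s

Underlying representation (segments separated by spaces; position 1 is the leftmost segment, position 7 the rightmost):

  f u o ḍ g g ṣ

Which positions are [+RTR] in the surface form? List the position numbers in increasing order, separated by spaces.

From /ḍ/ at 4 rightward: 5 /g/ transparent; 6 /g/ transparent; 7 /ṣ/ is itself a trigger — this domain ends here.
From /ḍ/ at 4 leftward: 3 /o/ → [+RTR]; 2 /u/ → [+RTR]; 1 /f/ transparent; word edge.
From /ṣ/ at 7 rightward: word edge.
From /ṣ/ at 7 leftward: 6 /g/ transparent; 5 /g/ transparent; 4 /ḍ/ is itself a trigger — this domain ends here.

2 3 4 7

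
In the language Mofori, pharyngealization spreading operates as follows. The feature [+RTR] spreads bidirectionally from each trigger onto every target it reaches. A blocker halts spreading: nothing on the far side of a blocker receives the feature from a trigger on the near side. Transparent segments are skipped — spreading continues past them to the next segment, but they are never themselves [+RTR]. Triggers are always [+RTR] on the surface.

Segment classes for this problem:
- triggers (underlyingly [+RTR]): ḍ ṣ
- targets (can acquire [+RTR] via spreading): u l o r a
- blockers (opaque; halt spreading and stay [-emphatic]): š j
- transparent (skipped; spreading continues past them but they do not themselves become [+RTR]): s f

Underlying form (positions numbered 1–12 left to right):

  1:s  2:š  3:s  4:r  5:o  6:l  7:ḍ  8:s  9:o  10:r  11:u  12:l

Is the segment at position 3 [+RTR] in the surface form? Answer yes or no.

no

From /ḍ/ at 7 rightward: 8 /s/ transparent; 9 /o/ → [+RTR]; 10 /r/ → [+RTR]; 11 /u/ → [+RTR]; 12 /l/ → [+RTR]; word edge.
From /ḍ/ at 7 leftward: 6 /l/ → [+RTR]; 5 /o/ → [+RTR]; 4 /r/ → [+RTR]; 3 /s/ transparent; 2 /š/ blocks.
[+RTR] positions on the surface: 4 5 6 7 9 10 11 12.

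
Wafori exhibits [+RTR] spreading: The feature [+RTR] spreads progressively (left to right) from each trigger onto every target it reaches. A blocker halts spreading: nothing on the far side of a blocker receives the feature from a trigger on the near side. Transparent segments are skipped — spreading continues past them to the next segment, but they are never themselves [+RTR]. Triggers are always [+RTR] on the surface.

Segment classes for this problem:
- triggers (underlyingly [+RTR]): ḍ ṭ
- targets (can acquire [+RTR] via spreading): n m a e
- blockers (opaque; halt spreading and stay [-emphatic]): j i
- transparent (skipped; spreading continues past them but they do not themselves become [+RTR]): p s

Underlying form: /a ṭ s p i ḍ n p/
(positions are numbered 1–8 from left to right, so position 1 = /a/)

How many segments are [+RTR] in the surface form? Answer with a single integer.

From /ṭ/ at 2 rightward: 3 /s/ transparent; 4 /p/ transparent; 5 /i/ blocks.
From /ḍ/ at 6 rightward: 7 /n/ → [+RTR]; 8 /p/ transparent; word edge.
Target with no active source: position 1 stays [-emphatic].
[+RTR] positions on the surface: 2 6 7.

3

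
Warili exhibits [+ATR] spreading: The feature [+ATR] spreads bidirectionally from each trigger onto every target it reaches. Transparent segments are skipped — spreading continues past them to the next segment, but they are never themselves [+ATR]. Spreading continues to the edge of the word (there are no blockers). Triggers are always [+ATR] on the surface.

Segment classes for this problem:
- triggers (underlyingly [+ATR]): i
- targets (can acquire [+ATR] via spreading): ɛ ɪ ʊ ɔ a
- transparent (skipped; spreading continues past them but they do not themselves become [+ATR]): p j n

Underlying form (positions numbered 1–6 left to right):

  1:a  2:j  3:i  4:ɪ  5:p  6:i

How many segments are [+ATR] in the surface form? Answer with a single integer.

From /i/ at 3 rightward: 4 /ɪ/ → [+ATR]; 5 /p/ transparent; 6 /i/ is itself a trigger — this domain ends here.
From /i/ at 3 leftward: 2 /j/ transparent; 1 /a/ → [+ATR]; word edge.
From /i/ at 6 rightward: word edge.
From /i/ at 6 leftward: 5 /p/ transparent; 4 /ɪ/ → [+ATR]; 3 /i/ is itself a trigger — this domain ends here.
[+ATR] positions on the surface: 1 3 4 6.

4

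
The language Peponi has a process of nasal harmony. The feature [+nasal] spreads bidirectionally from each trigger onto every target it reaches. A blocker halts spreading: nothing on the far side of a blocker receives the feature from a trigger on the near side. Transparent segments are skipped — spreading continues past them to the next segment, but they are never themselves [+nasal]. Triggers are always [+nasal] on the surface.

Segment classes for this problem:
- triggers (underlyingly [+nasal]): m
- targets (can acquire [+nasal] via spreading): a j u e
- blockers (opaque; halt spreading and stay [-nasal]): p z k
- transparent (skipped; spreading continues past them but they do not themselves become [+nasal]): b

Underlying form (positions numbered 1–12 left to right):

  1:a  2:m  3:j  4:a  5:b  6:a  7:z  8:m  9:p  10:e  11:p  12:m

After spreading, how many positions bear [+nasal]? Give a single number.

From /m/ at 2 rightward: 3 /j/ → [+nasal]; 4 /a/ → [+nasal]; 5 /b/ transparent; 6 /a/ → [+nasal]; 7 /z/ blocks.
From /m/ at 2 leftward: 1 /a/ → [+nasal]; word edge.
From /m/ at 8 rightward: 9 /p/ blocks.
From /m/ at 8 leftward: 7 /z/ blocks.
From /m/ at 12 rightward: word edge.
From /m/ at 12 leftward: 11 /p/ blocks.
Target with no active source: position 10 stays [-nasal].
[+nasal] positions on the surface: 1 2 3 4 6 8 12.

7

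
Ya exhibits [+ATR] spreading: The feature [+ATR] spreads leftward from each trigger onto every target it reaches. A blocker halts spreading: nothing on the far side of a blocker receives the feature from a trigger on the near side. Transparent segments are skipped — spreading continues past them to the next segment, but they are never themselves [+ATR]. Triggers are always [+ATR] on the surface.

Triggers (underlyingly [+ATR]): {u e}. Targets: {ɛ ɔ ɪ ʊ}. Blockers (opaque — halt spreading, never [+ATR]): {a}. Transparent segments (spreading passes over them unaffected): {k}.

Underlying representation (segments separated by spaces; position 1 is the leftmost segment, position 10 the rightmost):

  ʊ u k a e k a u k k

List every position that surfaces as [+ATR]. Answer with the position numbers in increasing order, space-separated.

1 2 5 8

From /u/ at 2 leftward: 1 /ʊ/ → [+ATR]; word edge.
From /e/ at 5 leftward: 4 /a/ blocks.
From /u/ at 8 leftward: 7 /a/ blocks.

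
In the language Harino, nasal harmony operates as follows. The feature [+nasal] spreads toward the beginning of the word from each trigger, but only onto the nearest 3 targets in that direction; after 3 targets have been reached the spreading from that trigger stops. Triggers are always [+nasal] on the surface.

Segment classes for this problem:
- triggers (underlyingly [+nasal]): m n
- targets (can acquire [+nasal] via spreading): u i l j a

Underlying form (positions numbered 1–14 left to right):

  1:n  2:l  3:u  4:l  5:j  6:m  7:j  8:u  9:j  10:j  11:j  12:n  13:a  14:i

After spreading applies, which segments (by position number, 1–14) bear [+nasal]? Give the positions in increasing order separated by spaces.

From /n/ at 1 leftward: word edge.
From /m/ at 6 leftward: 5 /j/ → [+nasal]; 4 /l/ → [+nasal]; 3 /u/ → [+nasal]; bound reached.
From /n/ at 12 leftward: 11 /j/ → [+nasal]; 10 /j/ → [+nasal]; 9 /j/ → [+nasal]; bound reached.
Targets with no active source: positions 2 7 8 13 14 stay [-nasal].

1 3 4 5 6 9 10 11 12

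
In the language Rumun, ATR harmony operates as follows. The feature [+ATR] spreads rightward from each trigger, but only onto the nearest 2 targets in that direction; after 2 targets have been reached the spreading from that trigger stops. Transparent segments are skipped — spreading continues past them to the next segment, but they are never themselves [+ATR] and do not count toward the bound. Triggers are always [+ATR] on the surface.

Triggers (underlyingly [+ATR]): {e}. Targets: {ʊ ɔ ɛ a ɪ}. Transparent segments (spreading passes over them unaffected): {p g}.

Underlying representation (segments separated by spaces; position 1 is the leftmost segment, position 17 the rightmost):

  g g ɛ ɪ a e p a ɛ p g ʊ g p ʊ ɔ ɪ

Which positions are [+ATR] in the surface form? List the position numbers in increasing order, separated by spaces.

6 8 9

From /e/ at 6 rightward: 7 /p/ transparent; 8 /a/ → [+ATR]; 9 /ɛ/ → [+ATR]; bound reached.
Targets with no active source: positions 3 4 5 12 15 16 17 stay [-ATR].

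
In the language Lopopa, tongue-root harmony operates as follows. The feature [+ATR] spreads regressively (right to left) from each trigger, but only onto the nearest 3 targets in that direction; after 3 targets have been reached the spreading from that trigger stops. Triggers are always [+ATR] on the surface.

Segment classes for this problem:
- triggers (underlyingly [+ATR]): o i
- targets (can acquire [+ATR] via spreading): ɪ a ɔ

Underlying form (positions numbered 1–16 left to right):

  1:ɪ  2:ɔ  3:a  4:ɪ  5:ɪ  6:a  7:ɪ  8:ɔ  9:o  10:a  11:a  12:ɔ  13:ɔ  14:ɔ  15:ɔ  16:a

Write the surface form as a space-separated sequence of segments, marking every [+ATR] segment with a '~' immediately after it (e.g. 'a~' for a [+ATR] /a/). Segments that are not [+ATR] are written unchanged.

From /o/ at 9 leftward: 8 /ɔ/ → [+ATR]; 7 /ɪ/ → [+ATR]; 6 /a/ → [+ATR]; bound reached.
Targets with no active source: positions 1 2 3 4 5 10 11 12 13 14 15 16 stay [-ATR].
[+ATR] positions on the surface: 6 7 8 9.

ɪ ɔ a ɪ ɪ a~ ɪ~ ɔ~ o~ a a ɔ ɔ ɔ ɔ a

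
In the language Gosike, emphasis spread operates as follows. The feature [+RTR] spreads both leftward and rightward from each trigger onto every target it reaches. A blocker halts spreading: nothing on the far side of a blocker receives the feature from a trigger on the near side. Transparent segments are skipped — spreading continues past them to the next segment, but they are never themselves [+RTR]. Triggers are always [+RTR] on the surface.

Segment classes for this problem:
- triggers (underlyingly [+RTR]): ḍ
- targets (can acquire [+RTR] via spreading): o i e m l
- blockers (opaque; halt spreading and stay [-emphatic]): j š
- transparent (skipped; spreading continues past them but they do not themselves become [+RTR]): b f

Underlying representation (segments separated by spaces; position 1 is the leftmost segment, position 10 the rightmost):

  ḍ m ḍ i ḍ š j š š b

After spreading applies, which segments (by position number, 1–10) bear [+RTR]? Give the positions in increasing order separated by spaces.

From /ḍ/ at 1 rightward: 2 /m/ → [+RTR]; 3 /ḍ/ is itself a trigger — this domain ends here.
From /ḍ/ at 1 leftward: word edge.
From /ḍ/ at 3 rightward: 4 /i/ → [+RTR]; 5 /ḍ/ is itself a trigger — this domain ends here.
From /ḍ/ at 3 leftward: 2 /m/ → [+RTR]; 1 /ḍ/ is itself a trigger — this domain ends here.
From /ḍ/ at 5 rightward: 6 /š/ blocks.
From /ḍ/ at 5 leftward: 4 /i/ → [+RTR]; 3 /ḍ/ is itself a trigger — this domain ends here.

1 2 3 4 5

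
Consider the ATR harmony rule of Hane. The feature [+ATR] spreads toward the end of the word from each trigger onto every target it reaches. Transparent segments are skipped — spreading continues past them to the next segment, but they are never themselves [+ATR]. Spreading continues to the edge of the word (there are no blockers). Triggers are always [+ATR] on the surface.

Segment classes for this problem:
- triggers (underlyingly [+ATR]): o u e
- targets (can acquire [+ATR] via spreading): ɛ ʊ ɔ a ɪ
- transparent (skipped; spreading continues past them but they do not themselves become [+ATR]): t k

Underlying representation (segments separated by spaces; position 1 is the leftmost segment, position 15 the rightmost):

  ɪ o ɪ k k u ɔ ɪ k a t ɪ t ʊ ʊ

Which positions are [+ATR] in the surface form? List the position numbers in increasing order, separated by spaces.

2 3 6 7 8 10 12 14 15

From /o/ at 2 rightward: 3 /ɪ/ → [+ATR]; 4 /k/ transparent; 5 /k/ transparent; 6 /u/ is itself a trigger — this domain ends here.
From /u/ at 6 rightward: 7 /ɔ/ → [+ATR]; 8 /ɪ/ → [+ATR]; 9 /k/ transparent; 10 /a/ → [+ATR]; 11 /t/ transparent; 12 /ɪ/ → [+ATR]; 13 /t/ transparent; 14 /ʊ/ → [+ATR]; 15 /ʊ/ → [+ATR]; word edge.
Target with no active source: position 1 stays [-ATR].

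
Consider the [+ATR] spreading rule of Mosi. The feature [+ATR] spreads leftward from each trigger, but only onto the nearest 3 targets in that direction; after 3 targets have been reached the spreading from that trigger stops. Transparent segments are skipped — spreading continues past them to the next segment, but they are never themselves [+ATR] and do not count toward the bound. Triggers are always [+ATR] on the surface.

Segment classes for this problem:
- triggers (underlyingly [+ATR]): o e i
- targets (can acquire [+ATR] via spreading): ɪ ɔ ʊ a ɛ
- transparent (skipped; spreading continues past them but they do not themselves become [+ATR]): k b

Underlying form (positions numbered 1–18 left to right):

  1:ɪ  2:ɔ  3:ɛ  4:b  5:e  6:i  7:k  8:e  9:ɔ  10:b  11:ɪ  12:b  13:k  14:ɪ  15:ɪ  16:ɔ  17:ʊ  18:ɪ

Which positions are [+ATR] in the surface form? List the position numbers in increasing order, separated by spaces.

From /e/ at 5 leftward: 4 /b/ transparent; 3 /ɛ/ → [+ATR]; 2 /ɔ/ → [+ATR]; 1 /ɪ/ → [+ATR]; bound reached.
From /i/ at 6 leftward: 5 /e/ is itself a trigger — this domain ends here.
From /e/ at 8 leftward: 7 /k/ transparent; 6 /i/ is itself a trigger — this domain ends here.
Targets with no active source: positions 9 11 14 15 16 17 18 stay [-ATR].

1 2 3 5 6 8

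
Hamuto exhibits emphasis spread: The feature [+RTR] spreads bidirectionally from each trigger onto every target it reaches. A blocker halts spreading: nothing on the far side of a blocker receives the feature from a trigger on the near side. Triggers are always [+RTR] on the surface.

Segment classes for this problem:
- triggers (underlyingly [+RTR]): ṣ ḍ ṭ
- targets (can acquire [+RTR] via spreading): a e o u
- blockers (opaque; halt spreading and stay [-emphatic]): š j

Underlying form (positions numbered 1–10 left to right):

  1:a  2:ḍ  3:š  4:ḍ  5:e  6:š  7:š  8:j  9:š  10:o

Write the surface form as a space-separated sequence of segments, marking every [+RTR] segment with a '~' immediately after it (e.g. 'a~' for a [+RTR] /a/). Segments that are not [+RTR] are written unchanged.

From /ḍ/ at 2 rightward: 3 /š/ blocks.
From /ḍ/ at 2 leftward: 1 /a/ → [+RTR]; word edge.
From /ḍ/ at 4 rightward: 5 /e/ → [+RTR]; 6 /š/ blocks.
From /ḍ/ at 4 leftward: 3 /š/ blocks.
Target with no active source: position 10 stays [-emphatic].
[+RTR] positions on the surface: 1 2 4 5.

a~ ḍ~ š ḍ~ e~ š š j š o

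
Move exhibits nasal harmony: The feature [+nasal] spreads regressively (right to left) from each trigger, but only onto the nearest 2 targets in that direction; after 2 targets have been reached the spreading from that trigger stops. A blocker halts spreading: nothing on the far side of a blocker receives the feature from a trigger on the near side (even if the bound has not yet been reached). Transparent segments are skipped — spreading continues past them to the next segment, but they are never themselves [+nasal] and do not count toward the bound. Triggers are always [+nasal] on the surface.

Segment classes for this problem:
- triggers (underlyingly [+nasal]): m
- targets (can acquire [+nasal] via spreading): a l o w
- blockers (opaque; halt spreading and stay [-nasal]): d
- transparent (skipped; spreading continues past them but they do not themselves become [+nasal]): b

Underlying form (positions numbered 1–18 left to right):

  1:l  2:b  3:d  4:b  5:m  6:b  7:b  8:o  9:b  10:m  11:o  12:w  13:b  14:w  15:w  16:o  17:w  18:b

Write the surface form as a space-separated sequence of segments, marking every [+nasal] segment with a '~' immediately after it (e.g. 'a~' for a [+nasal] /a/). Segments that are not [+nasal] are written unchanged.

l b d b m~ b b o~ b m~ o w b w w o w b

From /m/ at 5 leftward: 4 /b/ transparent; 3 /d/ blocks.
From /m/ at 10 leftward: 9 /b/ transparent; 8 /o/ → [+nasal]; 7 /b/ transparent; 6 /b/ transparent; 5 /m/ is itself a trigger — this domain ends here.
Targets with no active source: positions 1 11 12 14 15 16 17 stay [-nasal].
[+nasal] positions on the surface: 5 8 10.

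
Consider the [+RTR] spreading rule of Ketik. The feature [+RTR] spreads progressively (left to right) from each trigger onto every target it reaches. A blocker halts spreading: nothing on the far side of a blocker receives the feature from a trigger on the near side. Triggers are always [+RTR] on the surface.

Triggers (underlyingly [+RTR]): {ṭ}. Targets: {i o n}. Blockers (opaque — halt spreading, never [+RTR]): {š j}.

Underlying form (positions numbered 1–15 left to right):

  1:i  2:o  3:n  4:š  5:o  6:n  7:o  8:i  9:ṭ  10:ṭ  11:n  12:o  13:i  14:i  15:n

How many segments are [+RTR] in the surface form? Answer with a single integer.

From /ṭ/ at 9 rightward: 10 /ṭ/ is itself a trigger — this domain ends here.
From /ṭ/ at 10 rightward: 11 /n/ → [+RTR]; 12 /o/ → [+RTR]; 13 /i/ → [+RTR]; 14 /i/ → [+RTR]; 15 /n/ → [+RTR]; word edge.
Targets with no active source: positions 1 2 3 5 6 7 8 stay [-emphatic].
[+RTR] positions on the surface: 9 10 11 12 13 14 15.

7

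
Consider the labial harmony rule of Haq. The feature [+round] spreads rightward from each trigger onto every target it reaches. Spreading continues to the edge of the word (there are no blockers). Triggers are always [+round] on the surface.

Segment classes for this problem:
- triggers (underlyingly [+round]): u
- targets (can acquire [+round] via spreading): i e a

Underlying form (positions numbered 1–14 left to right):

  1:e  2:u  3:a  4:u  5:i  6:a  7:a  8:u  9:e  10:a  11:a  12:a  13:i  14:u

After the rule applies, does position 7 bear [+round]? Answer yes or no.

yes

From /u/ at 2 rightward: 3 /a/ → [+round]; 4 /u/ is itself a trigger — this domain ends here.
From /u/ at 4 rightward: 5 /i/ → [+round]; 6 /a/ → [+round]; 7 /a/ → [+round]; 8 /u/ is itself a trigger — this domain ends here.
From /u/ at 8 rightward: 9 /e/ → [+round]; 10 /a/ → [+round]; 11 /a/ → [+round]; 12 /a/ → [+round]; 13 /i/ → [+round]; 14 /u/ is itself a trigger — this domain ends here.
From /u/ at 14 rightward: word edge.
Target with no active source: position 1 stays [-round].
[+round] positions on the surface: 2 3 4 5 6 7 8 9 10 11 12 13 14.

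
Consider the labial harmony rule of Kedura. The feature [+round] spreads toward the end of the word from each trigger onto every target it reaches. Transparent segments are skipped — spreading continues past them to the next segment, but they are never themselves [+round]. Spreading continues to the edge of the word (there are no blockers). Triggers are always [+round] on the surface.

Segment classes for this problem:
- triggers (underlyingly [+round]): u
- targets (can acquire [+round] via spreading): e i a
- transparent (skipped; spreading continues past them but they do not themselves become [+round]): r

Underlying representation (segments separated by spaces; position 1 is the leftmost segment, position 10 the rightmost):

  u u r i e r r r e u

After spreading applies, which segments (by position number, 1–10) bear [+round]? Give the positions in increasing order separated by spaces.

From /u/ at 1 rightward: 2 /u/ is itself a trigger — this domain ends here.
From /u/ at 2 rightward: 3 /r/ transparent; 4 /i/ → [+round]; 5 /e/ → [+round]; 6 /r/ transparent; 7 /r/ transparent; 8 /r/ transparent; 9 /e/ → [+round]; 10 /u/ is itself a trigger — this domain ends here.
From /u/ at 10 rightward: word edge.

1 2 4 5 9 10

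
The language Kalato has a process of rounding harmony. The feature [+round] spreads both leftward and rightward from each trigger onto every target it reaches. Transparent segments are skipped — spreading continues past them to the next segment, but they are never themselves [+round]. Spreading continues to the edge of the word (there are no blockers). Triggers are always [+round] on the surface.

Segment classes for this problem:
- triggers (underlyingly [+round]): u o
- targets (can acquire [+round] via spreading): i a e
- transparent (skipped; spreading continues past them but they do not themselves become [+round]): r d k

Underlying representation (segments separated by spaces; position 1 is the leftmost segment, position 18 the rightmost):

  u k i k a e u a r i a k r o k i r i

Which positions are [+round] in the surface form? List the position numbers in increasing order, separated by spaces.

From /u/ at 1 rightward: 2 /k/ transparent; 3 /i/ → [+round]; 4 /k/ transparent; 5 /a/ → [+round]; 6 /e/ → [+round]; 7 /u/ is itself a trigger — this domain ends here.
From /u/ at 1 leftward: word edge.
From /u/ at 7 rightward: 8 /a/ → [+round]; 9 /r/ transparent; 10 /i/ → [+round]; 11 /a/ → [+round]; 12 /k/ transparent; 13 /r/ transparent; 14 /o/ is itself a trigger — this domain ends here.
From /u/ at 7 leftward: 6 /e/ → [+round]; 5 /a/ → [+round]; 4 /k/ transparent; 3 /i/ → [+round]; 2 /k/ transparent; 1 /u/ is itself a trigger — this domain ends here.
From /o/ at 14 rightward: 15 /k/ transparent; 16 /i/ → [+round]; 17 /r/ transparent; 18 /i/ → [+round]; word edge.
From /o/ at 14 leftward: 13 /r/ transparent; 12 /k/ transparent; 11 /a/ → [+round]; 10 /i/ → [+round]; 9 /r/ transparent; 8 /a/ → [+round]; 7 /u/ is itself a trigger — this domain ends here.

1 3 5 6 7 8 10 11 14 16 18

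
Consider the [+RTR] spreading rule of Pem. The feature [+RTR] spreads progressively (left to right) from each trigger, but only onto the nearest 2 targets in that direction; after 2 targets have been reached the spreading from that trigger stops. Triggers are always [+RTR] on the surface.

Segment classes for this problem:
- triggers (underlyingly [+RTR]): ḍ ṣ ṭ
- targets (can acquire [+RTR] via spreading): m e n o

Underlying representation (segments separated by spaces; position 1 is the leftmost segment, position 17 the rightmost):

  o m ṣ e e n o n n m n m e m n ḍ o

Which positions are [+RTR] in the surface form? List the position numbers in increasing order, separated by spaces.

3 4 5 16 17

From /ṣ/ at 3 rightward: 4 /e/ → [+RTR]; 5 /e/ → [+RTR]; bound reached.
From /ḍ/ at 16 rightward: 17 /o/ → [+RTR]; word edge.
Targets with no active source: positions 1 2 6 7 8 9 10 11 12 13 14 15 stay [-emphatic].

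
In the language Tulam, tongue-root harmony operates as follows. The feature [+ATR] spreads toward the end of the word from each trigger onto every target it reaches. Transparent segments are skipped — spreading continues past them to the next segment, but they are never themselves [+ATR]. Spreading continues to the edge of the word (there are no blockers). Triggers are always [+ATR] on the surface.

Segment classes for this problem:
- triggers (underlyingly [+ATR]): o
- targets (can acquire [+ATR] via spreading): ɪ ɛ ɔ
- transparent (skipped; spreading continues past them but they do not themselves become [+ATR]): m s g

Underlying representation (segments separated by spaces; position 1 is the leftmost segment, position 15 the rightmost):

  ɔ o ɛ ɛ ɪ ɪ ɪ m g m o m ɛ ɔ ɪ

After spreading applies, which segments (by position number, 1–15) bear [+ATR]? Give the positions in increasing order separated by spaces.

2 3 4 5 6 7 11 13 14 15

From /o/ at 2 rightward: 3 /ɛ/ → [+ATR]; 4 /ɛ/ → [+ATR]; 5 /ɪ/ → [+ATR]; 6 /ɪ/ → [+ATR]; 7 /ɪ/ → [+ATR]; 8 /m/ transparent; 9 /g/ transparent; 10 /m/ transparent; 11 /o/ is itself a trigger — this domain ends here.
From /o/ at 11 rightward: 12 /m/ transparent; 13 /ɛ/ → [+ATR]; 14 /ɔ/ → [+ATR]; 15 /ɪ/ → [+ATR]; word edge.
Target with no active source: position 1 stays [-ATR].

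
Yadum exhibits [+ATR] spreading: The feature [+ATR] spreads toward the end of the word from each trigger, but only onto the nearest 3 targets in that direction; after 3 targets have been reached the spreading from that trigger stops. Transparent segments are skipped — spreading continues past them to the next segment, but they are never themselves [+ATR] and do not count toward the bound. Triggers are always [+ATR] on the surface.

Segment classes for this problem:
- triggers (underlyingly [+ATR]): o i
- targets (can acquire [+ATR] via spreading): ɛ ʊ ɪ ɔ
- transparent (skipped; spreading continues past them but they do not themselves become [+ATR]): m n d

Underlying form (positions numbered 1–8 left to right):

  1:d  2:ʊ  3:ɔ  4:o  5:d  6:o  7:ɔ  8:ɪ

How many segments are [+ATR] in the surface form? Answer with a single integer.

From /o/ at 4 rightward: 5 /d/ transparent; 6 /o/ is itself a trigger — this domain ends here.
From /o/ at 6 rightward: 7 /ɔ/ → [+ATR]; 8 /ɪ/ → [+ATR]; word edge.
Targets with no active source: positions 2 3 stay [-ATR].
[+ATR] positions on the surface: 4 6 7 8.

4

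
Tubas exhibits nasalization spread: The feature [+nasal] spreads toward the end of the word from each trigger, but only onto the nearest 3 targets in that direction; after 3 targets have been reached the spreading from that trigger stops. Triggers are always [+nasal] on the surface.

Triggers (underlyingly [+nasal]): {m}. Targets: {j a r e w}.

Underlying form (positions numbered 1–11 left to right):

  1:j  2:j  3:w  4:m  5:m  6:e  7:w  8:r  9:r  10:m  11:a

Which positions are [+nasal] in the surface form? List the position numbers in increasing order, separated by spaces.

4 5 6 7 8 10 11

From /m/ at 4 rightward: 5 /m/ is itself a trigger — this domain ends here.
From /m/ at 5 rightward: 6 /e/ → [+nasal]; 7 /w/ → [+nasal]; 8 /r/ → [+nasal]; bound reached.
From /m/ at 10 rightward: 11 /a/ → [+nasal]; word edge.
Targets with no active source: positions 1 2 3 9 stay [-nasal].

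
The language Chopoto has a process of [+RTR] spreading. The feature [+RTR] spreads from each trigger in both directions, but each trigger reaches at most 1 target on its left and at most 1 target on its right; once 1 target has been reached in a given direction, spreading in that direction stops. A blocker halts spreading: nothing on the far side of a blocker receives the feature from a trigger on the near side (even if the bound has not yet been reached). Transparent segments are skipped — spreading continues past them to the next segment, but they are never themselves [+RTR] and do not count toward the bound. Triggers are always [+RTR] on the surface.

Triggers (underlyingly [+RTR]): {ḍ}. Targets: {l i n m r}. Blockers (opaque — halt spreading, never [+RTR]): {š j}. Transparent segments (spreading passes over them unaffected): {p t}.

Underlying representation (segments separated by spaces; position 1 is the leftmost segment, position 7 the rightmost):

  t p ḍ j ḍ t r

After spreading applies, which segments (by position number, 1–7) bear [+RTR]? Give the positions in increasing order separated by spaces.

From /ḍ/ at 3 rightward: 4 /j/ blocks.
From /ḍ/ at 3 leftward: 2 /p/ transparent; 1 /t/ transparent; word edge.
From /ḍ/ at 5 rightward: 6 /t/ transparent; 7 /r/ → [+RTR]; bound reached.
From /ḍ/ at 5 leftward: 4 /j/ blocks.

3 5 7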